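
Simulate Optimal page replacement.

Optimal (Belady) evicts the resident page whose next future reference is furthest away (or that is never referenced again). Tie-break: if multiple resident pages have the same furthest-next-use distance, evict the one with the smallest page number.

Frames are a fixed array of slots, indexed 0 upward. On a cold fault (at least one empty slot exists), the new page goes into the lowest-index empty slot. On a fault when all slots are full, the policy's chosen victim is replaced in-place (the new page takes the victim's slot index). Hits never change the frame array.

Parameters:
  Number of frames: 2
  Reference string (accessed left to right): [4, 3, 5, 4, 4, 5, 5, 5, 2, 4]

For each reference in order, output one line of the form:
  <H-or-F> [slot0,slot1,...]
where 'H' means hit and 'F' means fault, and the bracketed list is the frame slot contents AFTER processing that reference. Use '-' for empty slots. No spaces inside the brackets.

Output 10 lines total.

F [4,-]
F [4,3]
F [4,5]
H [4,5]
H [4,5]
H [4,5]
H [4,5]
H [4,5]
F [4,2]
H [4,2]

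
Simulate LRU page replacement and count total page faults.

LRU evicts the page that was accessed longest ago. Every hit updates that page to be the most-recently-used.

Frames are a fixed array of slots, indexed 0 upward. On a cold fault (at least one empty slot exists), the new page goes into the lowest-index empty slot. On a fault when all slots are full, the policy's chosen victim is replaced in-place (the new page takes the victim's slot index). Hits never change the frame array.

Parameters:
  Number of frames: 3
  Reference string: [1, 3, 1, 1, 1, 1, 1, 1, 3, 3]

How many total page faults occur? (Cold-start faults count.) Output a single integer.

Answer: 2

Derivation:
Step 0: ref 1 → FAULT, frames=[1,-,-]
Step 1: ref 3 → FAULT, frames=[1,3,-]
Step 2: ref 1 → HIT, frames=[1,3,-]
Step 3: ref 1 → HIT, frames=[1,3,-]
Step 4: ref 1 → HIT, frames=[1,3,-]
Step 5: ref 1 → HIT, frames=[1,3,-]
Step 6: ref 1 → HIT, frames=[1,3,-]
Step 7: ref 1 → HIT, frames=[1,3,-]
Step 8: ref 3 → HIT, frames=[1,3,-]
Step 9: ref 3 → HIT, frames=[1,3,-]
Total faults: 2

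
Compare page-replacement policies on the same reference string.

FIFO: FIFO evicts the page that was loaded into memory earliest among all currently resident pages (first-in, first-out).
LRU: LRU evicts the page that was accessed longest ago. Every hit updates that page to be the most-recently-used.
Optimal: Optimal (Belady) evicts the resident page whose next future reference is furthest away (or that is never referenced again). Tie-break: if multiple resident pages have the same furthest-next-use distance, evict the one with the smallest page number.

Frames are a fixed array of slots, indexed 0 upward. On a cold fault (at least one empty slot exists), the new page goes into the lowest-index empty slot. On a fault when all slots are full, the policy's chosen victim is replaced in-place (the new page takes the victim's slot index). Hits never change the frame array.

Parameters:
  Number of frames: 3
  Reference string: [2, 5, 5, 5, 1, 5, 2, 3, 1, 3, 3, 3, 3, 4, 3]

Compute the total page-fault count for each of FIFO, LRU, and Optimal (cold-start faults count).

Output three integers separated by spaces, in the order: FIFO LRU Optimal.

--- FIFO ---
  step 0: ref 2 -> FAULT, frames=[2,-,-] (faults so far: 1)
  step 1: ref 5 -> FAULT, frames=[2,5,-] (faults so far: 2)
  step 2: ref 5 -> HIT, frames=[2,5,-] (faults so far: 2)
  step 3: ref 5 -> HIT, frames=[2,5,-] (faults so far: 2)
  step 4: ref 1 -> FAULT, frames=[2,5,1] (faults so far: 3)
  step 5: ref 5 -> HIT, frames=[2,5,1] (faults so far: 3)
  step 6: ref 2 -> HIT, frames=[2,5,1] (faults so far: 3)
  step 7: ref 3 -> FAULT, evict 2, frames=[3,5,1] (faults so far: 4)
  step 8: ref 1 -> HIT, frames=[3,5,1] (faults so far: 4)
  step 9: ref 3 -> HIT, frames=[3,5,1] (faults so far: 4)
  step 10: ref 3 -> HIT, frames=[3,5,1] (faults so far: 4)
  step 11: ref 3 -> HIT, frames=[3,5,1] (faults so far: 4)
  step 12: ref 3 -> HIT, frames=[3,5,1] (faults so far: 4)
  step 13: ref 4 -> FAULT, evict 5, frames=[3,4,1] (faults so far: 5)
  step 14: ref 3 -> HIT, frames=[3,4,1] (faults so far: 5)
  FIFO total faults: 5
--- LRU ---
  step 0: ref 2 -> FAULT, frames=[2,-,-] (faults so far: 1)
  step 1: ref 5 -> FAULT, frames=[2,5,-] (faults so far: 2)
  step 2: ref 5 -> HIT, frames=[2,5,-] (faults so far: 2)
  step 3: ref 5 -> HIT, frames=[2,5,-] (faults so far: 2)
  step 4: ref 1 -> FAULT, frames=[2,5,1] (faults so far: 3)
  step 5: ref 5 -> HIT, frames=[2,5,1] (faults so far: 3)
  step 6: ref 2 -> HIT, frames=[2,5,1] (faults so far: 3)
  step 7: ref 3 -> FAULT, evict 1, frames=[2,5,3] (faults so far: 4)
  step 8: ref 1 -> FAULT, evict 5, frames=[2,1,3] (faults so far: 5)
  step 9: ref 3 -> HIT, frames=[2,1,3] (faults so far: 5)
  step 10: ref 3 -> HIT, frames=[2,1,3] (faults so far: 5)
  step 11: ref 3 -> HIT, frames=[2,1,3] (faults so far: 5)
  step 12: ref 3 -> HIT, frames=[2,1,3] (faults so far: 5)
  step 13: ref 4 -> FAULT, evict 2, frames=[4,1,3] (faults so far: 6)
  step 14: ref 3 -> HIT, frames=[4,1,3] (faults so far: 6)
  LRU total faults: 6
--- Optimal ---
  step 0: ref 2 -> FAULT, frames=[2,-,-] (faults so far: 1)
  step 1: ref 5 -> FAULT, frames=[2,5,-] (faults so far: 2)
  step 2: ref 5 -> HIT, frames=[2,5,-] (faults so far: 2)
  step 3: ref 5 -> HIT, frames=[2,5,-] (faults so far: 2)
  step 4: ref 1 -> FAULT, frames=[2,5,1] (faults so far: 3)
  step 5: ref 5 -> HIT, frames=[2,5,1] (faults so far: 3)
  step 6: ref 2 -> HIT, frames=[2,5,1] (faults so far: 3)
  step 7: ref 3 -> FAULT, evict 2, frames=[3,5,1] (faults so far: 4)
  step 8: ref 1 -> HIT, frames=[3,5,1] (faults so far: 4)
  step 9: ref 3 -> HIT, frames=[3,5,1] (faults so far: 4)
  step 10: ref 3 -> HIT, frames=[3,5,1] (faults so far: 4)
  step 11: ref 3 -> HIT, frames=[3,5,1] (faults so far: 4)
  step 12: ref 3 -> HIT, frames=[3,5,1] (faults so far: 4)
  step 13: ref 4 -> FAULT, evict 1, frames=[3,5,4] (faults so far: 5)
  step 14: ref 3 -> HIT, frames=[3,5,4] (faults so far: 5)
  Optimal total faults: 5

Answer: 5 6 5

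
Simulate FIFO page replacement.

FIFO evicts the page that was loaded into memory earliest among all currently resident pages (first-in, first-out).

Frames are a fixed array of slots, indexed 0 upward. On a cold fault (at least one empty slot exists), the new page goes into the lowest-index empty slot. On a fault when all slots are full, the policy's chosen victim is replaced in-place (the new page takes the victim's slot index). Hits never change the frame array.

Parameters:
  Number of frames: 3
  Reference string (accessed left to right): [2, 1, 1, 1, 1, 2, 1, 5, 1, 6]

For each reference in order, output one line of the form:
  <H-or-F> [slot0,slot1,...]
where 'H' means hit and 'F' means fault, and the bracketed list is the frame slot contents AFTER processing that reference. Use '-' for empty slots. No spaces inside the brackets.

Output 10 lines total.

F [2,-,-]
F [2,1,-]
H [2,1,-]
H [2,1,-]
H [2,1,-]
H [2,1,-]
H [2,1,-]
F [2,1,5]
H [2,1,5]
F [6,1,5]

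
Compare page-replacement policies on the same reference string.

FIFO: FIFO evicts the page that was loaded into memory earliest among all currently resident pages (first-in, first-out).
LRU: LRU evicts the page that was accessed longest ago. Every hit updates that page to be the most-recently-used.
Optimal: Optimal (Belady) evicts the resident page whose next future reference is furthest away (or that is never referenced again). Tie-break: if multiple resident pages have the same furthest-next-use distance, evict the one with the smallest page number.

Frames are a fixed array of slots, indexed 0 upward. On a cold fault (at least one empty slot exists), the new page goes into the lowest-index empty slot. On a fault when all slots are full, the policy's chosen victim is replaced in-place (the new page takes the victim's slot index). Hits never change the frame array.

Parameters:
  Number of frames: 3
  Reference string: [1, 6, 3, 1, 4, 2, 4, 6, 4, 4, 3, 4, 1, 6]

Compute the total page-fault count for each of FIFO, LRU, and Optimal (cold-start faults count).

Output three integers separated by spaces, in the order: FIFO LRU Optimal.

--- FIFO ---
  step 0: ref 1 -> FAULT, frames=[1,-,-] (faults so far: 1)
  step 1: ref 6 -> FAULT, frames=[1,6,-] (faults so far: 2)
  step 2: ref 3 -> FAULT, frames=[1,6,3] (faults so far: 3)
  step 3: ref 1 -> HIT, frames=[1,6,3] (faults so far: 3)
  step 4: ref 4 -> FAULT, evict 1, frames=[4,6,3] (faults so far: 4)
  step 5: ref 2 -> FAULT, evict 6, frames=[4,2,3] (faults so far: 5)
  step 6: ref 4 -> HIT, frames=[4,2,3] (faults so far: 5)
  step 7: ref 6 -> FAULT, evict 3, frames=[4,2,6] (faults so far: 6)
  step 8: ref 4 -> HIT, frames=[4,2,6] (faults so far: 6)
  step 9: ref 4 -> HIT, frames=[4,2,6] (faults so far: 6)
  step 10: ref 3 -> FAULT, evict 4, frames=[3,2,6] (faults so far: 7)
  step 11: ref 4 -> FAULT, evict 2, frames=[3,4,6] (faults so far: 8)
  step 12: ref 1 -> FAULT, evict 6, frames=[3,4,1] (faults so far: 9)
  step 13: ref 6 -> FAULT, evict 3, frames=[6,4,1] (faults so far: 10)
  FIFO total faults: 10
--- LRU ---
  step 0: ref 1 -> FAULT, frames=[1,-,-] (faults so far: 1)
  step 1: ref 6 -> FAULT, frames=[1,6,-] (faults so far: 2)
  step 2: ref 3 -> FAULT, frames=[1,6,3] (faults so far: 3)
  step 3: ref 1 -> HIT, frames=[1,6,3] (faults so far: 3)
  step 4: ref 4 -> FAULT, evict 6, frames=[1,4,3] (faults so far: 4)
  step 5: ref 2 -> FAULT, evict 3, frames=[1,4,2] (faults so far: 5)
  step 6: ref 4 -> HIT, frames=[1,4,2] (faults so far: 5)
  step 7: ref 6 -> FAULT, evict 1, frames=[6,4,2] (faults so far: 6)
  step 8: ref 4 -> HIT, frames=[6,4,2] (faults so far: 6)
  step 9: ref 4 -> HIT, frames=[6,4,2] (faults so far: 6)
  step 10: ref 3 -> FAULT, evict 2, frames=[6,4,3] (faults so far: 7)
  step 11: ref 4 -> HIT, frames=[6,4,3] (faults so far: 7)
  step 12: ref 1 -> FAULT, evict 6, frames=[1,4,3] (faults so far: 8)
  step 13: ref 6 -> FAULT, evict 3, frames=[1,4,6] (faults so far: 9)
  LRU total faults: 9
--- Optimal ---
  step 0: ref 1 -> FAULT, frames=[1,-,-] (faults so far: 1)
  step 1: ref 6 -> FAULT, frames=[1,6,-] (faults so far: 2)
  step 2: ref 3 -> FAULT, frames=[1,6,3] (faults so far: 3)
  step 3: ref 1 -> HIT, frames=[1,6,3] (faults so far: 3)
  step 4: ref 4 -> FAULT, evict 1, frames=[4,6,3] (faults so far: 4)
  step 5: ref 2 -> FAULT, evict 3, frames=[4,6,2] (faults so far: 5)
  step 6: ref 4 -> HIT, frames=[4,6,2] (faults so far: 5)
  step 7: ref 6 -> HIT, frames=[4,6,2] (faults so far: 5)
  step 8: ref 4 -> HIT, frames=[4,6,2] (faults so far: 5)
  step 9: ref 4 -> HIT, frames=[4,6,2] (faults so far: 5)
  step 10: ref 3 -> FAULT, evict 2, frames=[4,6,3] (faults so far: 6)
  step 11: ref 4 -> HIT, frames=[4,6,3] (faults so far: 6)
  step 12: ref 1 -> FAULT, evict 3, frames=[4,6,1] (faults so far: 7)
  step 13: ref 6 -> HIT, frames=[4,6,1] (faults so far: 7)
  Optimal total faults: 7

Answer: 10 9 7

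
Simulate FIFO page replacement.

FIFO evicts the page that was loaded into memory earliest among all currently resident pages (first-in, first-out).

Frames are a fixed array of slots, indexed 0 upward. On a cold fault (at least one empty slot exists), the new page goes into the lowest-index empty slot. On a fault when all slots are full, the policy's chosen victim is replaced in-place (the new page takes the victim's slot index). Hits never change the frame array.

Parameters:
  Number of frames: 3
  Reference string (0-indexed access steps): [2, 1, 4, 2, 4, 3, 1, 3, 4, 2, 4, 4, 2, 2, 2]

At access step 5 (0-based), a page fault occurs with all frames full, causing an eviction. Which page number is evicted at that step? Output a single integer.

Step 0: ref 2 -> FAULT, frames=[2,-,-]
Step 1: ref 1 -> FAULT, frames=[2,1,-]
Step 2: ref 4 -> FAULT, frames=[2,1,4]
Step 3: ref 2 -> HIT, frames=[2,1,4]
Step 4: ref 4 -> HIT, frames=[2,1,4]
Step 5: ref 3 -> FAULT, evict 2, frames=[3,1,4]
At step 5: evicted page 2

Answer: 2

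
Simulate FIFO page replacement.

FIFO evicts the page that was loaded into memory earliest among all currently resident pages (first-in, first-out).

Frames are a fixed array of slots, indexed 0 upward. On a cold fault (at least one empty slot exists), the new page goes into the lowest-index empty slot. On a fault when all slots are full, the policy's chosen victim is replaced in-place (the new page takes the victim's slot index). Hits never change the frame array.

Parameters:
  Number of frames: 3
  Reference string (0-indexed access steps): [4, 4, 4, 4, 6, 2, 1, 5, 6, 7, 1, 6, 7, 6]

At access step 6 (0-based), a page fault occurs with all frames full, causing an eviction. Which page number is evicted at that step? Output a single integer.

Answer: 4

Derivation:
Step 0: ref 4 -> FAULT, frames=[4,-,-]
Step 1: ref 4 -> HIT, frames=[4,-,-]
Step 2: ref 4 -> HIT, frames=[4,-,-]
Step 3: ref 4 -> HIT, frames=[4,-,-]
Step 4: ref 6 -> FAULT, frames=[4,6,-]
Step 5: ref 2 -> FAULT, frames=[4,6,2]
Step 6: ref 1 -> FAULT, evict 4, frames=[1,6,2]
At step 6: evicted page 4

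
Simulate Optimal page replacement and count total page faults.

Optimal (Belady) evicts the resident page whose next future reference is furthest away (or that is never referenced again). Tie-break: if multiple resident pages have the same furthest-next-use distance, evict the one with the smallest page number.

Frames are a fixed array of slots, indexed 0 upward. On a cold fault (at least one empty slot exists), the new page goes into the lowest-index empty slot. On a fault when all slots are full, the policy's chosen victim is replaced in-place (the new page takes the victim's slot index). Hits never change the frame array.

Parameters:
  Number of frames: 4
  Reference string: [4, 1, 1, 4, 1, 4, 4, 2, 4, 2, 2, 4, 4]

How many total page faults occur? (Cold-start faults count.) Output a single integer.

Step 0: ref 4 → FAULT, frames=[4,-,-,-]
Step 1: ref 1 → FAULT, frames=[4,1,-,-]
Step 2: ref 1 → HIT, frames=[4,1,-,-]
Step 3: ref 4 → HIT, frames=[4,1,-,-]
Step 4: ref 1 → HIT, frames=[4,1,-,-]
Step 5: ref 4 → HIT, frames=[4,1,-,-]
Step 6: ref 4 → HIT, frames=[4,1,-,-]
Step 7: ref 2 → FAULT, frames=[4,1,2,-]
Step 8: ref 4 → HIT, frames=[4,1,2,-]
Step 9: ref 2 → HIT, frames=[4,1,2,-]
Step 10: ref 2 → HIT, frames=[4,1,2,-]
Step 11: ref 4 → HIT, frames=[4,1,2,-]
Step 12: ref 4 → HIT, frames=[4,1,2,-]
Total faults: 3

Answer: 3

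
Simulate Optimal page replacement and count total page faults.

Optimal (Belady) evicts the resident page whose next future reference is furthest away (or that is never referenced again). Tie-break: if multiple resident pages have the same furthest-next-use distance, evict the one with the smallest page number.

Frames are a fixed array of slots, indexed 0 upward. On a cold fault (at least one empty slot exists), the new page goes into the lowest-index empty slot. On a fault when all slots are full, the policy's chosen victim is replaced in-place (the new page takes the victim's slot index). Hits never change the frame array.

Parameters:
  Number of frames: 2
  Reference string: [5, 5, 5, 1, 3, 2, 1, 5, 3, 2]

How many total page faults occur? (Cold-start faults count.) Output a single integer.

Answer: 6

Derivation:
Step 0: ref 5 → FAULT, frames=[5,-]
Step 1: ref 5 → HIT, frames=[5,-]
Step 2: ref 5 → HIT, frames=[5,-]
Step 3: ref 1 → FAULT, frames=[5,1]
Step 4: ref 3 → FAULT (evict 5), frames=[3,1]
Step 5: ref 2 → FAULT (evict 3), frames=[2,1]
Step 6: ref 1 → HIT, frames=[2,1]
Step 7: ref 5 → FAULT (evict 1), frames=[2,5]
Step 8: ref 3 → FAULT (evict 5), frames=[2,3]
Step 9: ref 2 → HIT, frames=[2,3]
Total faults: 6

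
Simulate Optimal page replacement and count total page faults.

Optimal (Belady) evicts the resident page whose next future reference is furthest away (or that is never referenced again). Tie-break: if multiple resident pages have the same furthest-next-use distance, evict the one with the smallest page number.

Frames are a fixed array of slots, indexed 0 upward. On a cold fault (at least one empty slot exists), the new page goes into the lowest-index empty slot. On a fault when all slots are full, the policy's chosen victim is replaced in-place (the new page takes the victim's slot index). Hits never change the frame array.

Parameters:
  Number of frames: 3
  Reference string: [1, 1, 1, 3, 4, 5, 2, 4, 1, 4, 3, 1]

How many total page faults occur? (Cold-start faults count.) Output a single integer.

Step 0: ref 1 → FAULT, frames=[1,-,-]
Step 1: ref 1 → HIT, frames=[1,-,-]
Step 2: ref 1 → HIT, frames=[1,-,-]
Step 3: ref 3 → FAULT, frames=[1,3,-]
Step 4: ref 4 → FAULT, frames=[1,3,4]
Step 5: ref 5 → FAULT (evict 3), frames=[1,5,4]
Step 6: ref 2 → FAULT (evict 5), frames=[1,2,4]
Step 7: ref 4 → HIT, frames=[1,2,4]
Step 8: ref 1 → HIT, frames=[1,2,4]
Step 9: ref 4 → HIT, frames=[1,2,4]
Step 10: ref 3 → FAULT (evict 2), frames=[1,3,4]
Step 11: ref 1 → HIT, frames=[1,3,4]
Total faults: 6

Answer: 6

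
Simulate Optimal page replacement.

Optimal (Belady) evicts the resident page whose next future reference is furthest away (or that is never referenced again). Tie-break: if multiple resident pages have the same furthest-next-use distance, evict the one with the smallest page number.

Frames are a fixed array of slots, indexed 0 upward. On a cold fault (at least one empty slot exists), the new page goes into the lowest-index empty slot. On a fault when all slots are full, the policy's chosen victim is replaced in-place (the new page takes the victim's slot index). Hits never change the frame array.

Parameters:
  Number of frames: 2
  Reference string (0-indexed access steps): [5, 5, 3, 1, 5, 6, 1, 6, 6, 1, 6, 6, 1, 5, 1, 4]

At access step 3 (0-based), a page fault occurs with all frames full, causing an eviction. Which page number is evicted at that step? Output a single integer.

Step 0: ref 5 -> FAULT, frames=[5,-]
Step 1: ref 5 -> HIT, frames=[5,-]
Step 2: ref 3 -> FAULT, frames=[5,3]
Step 3: ref 1 -> FAULT, evict 3, frames=[5,1]
At step 3: evicted page 3

Answer: 3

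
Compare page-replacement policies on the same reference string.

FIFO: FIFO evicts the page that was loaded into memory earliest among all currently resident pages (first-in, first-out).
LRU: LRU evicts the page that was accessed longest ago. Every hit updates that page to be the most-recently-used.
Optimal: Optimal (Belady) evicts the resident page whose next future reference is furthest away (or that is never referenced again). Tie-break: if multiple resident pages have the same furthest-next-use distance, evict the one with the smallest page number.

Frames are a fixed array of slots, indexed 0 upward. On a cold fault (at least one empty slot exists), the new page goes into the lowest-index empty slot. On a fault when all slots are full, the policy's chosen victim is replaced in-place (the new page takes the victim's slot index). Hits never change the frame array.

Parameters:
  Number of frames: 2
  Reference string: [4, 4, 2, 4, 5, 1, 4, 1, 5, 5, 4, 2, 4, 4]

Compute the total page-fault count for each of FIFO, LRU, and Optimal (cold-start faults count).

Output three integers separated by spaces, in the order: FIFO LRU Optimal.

Answer: 8 8 6

Derivation:
--- FIFO ---
  step 0: ref 4 -> FAULT, frames=[4,-] (faults so far: 1)
  step 1: ref 4 -> HIT, frames=[4,-] (faults so far: 1)
  step 2: ref 2 -> FAULT, frames=[4,2] (faults so far: 2)
  step 3: ref 4 -> HIT, frames=[4,2] (faults so far: 2)
  step 4: ref 5 -> FAULT, evict 4, frames=[5,2] (faults so far: 3)
  step 5: ref 1 -> FAULT, evict 2, frames=[5,1] (faults so far: 4)
  step 6: ref 4 -> FAULT, evict 5, frames=[4,1] (faults so far: 5)
  step 7: ref 1 -> HIT, frames=[4,1] (faults so far: 5)
  step 8: ref 5 -> FAULT, evict 1, frames=[4,5] (faults so far: 6)
  step 9: ref 5 -> HIT, frames=[4,5] (faults so far: 6)
  step 10: ref 4 -> HIT, frames=[4,5] (faults so far: 6)
  step 11: ref 2 -> FAULT, evict 4, frames=[2,5] (faults so far: 7)
  step 12: ref 4 -> FAULT, evict 5, frames=[2,4] (faults so far: 8)
  step 13: ref 4 -> HIT, frames=[2,4] (faults so far: 8)
  FIFO total faults: 8
--- LRU ---
  step 0: ref 4 -> FAULT, frames=[4,-] (faults so far: 1)
  step 1: ref 4 -> HIT, frames=[4,-] (faults so far: 1)
  step 2: ref 2 -> FAULT, frames=[4,2] (faults so far: 2)
  step 3: ref 4 -> HIT, frames=[4,2] (faults so far: 2)
  step 4: ref 5 -> FAULT, evict 2, frames=[4,5] (faults so far: 3)
  step 5: ref 1 -> FAULT, evict 4, frames=[1,5] (faults so far: 4)
  step 6: ref 4 -> FAULT, evict 5, frames=[1,4] (faults so far: 5)
  step 7: ref 1 -> HIT, frames=[1,4] (faults so far: 5)
  step 8: ref 5 -> FAULT, evict 4, frames=[1,5] (faults so far: 6)
  step 9: ref 5 -> HIT, frames=[1,5] (faults so far: 6)
  step 10: ref 4 -> FAULT, evict 1, frames=[4,5] (faults so far: 7)
  step 11: ref 2 -> FAULT, evict 5, frames=[4,2] (faults so far: 8)
  step 12: ref 4 -> HIT, frames=[4,2] (faults so far: 8)
  step 13: ref 4 -> HIT, frames=[4,2] (faults so far: 8)
  LRU total faults: 8
--- Optimal ---
  step 0: ref 4 -> FAULT, frames=[4,-] (faults so far: 1)
  step 1: ref 4 -> HIT, frames=[4,-] (faults so far: 1)
  step 2: ref 2 -> FAULT, frames=[4,2] (faults so far: 2)
  step 3: ref 4 -> HIT, frames=[4,2] (faults so far: 2)
  step 4: ref 5 -> FAULT, evict 2, frames=[4,5] (faults so far: 3)
  step 5: ref 1 -> FAULT, evict 5, frames=[4,1] (faults so far: 4)
  step 6: ref 4 -> HIT, frames=[4,1] (faults so far: 4)
  step 7: ref 1 -> HIT, frames=[4,1] (faults so far: 4)
  step 8: ref 5 -> FAULT, evict 1, frames=[4,5] (faults so far: 5)
  step 9: ref 5 -> HIT, frames=[4,5] (faults so far: 5)
  step 10: ref 4 -> HIT, frames=[4,5] (faults so far: 5)
  step 11: ref 2 -> FAULT, evict 5, frames=[4,2] (faults so far: 6)
  step 12: ref 4 -> HIT, frames=[4,2] (faults so far: 6)
  step 13: ref 4 -> HIT, frames=[4,2] (faults so far: 6)
  Optimal total faults: 6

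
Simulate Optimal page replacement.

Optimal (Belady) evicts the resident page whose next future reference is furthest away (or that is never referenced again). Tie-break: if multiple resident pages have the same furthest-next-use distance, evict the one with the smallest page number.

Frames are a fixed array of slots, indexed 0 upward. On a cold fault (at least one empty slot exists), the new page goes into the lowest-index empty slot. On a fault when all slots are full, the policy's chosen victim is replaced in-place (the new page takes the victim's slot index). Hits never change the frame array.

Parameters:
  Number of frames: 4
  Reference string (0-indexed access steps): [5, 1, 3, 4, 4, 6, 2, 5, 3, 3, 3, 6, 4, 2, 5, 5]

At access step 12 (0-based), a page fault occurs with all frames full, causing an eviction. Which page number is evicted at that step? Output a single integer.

Answer: 3

Derivation:
Step 0: ref 5 -> FAULT, frames=[5,-,-,-]
Step 1: ref 1 -> FAULT, frames=[5,1,-,-]
Step 2: ref 3 -> FAULT, frames=[5,1,3,-]
Step 3: ref 4 -> FAULT, frames=[5,1,3,4]
Step 4: ref 4 -> HIT, frames=[5,1,3,4]
Step 5: ref 6 -> FAULT, evict 1, frames=[5,6,3,4]
Step 6: ref 2 -> FAULT, evict 4, frames=[5,6,3,2]
Step 7: ref 5 -> HIT, frames=[5,6,3,2]
Step 8: ref 3 -> HIT, frames=[5,6,3,2]
Step 9: ref 3 -> HIT, frames=[5,6,3,2]
Step 10: ref 3 -> HIT, frames=[5,6,3,2]
Step 11: ref 6 -> HIT, frames=[5,6,3,2]
Step 12: ref 4 -> FAULT, evict 3, frames=[5,6,4,2]
At step 12: evicted page 3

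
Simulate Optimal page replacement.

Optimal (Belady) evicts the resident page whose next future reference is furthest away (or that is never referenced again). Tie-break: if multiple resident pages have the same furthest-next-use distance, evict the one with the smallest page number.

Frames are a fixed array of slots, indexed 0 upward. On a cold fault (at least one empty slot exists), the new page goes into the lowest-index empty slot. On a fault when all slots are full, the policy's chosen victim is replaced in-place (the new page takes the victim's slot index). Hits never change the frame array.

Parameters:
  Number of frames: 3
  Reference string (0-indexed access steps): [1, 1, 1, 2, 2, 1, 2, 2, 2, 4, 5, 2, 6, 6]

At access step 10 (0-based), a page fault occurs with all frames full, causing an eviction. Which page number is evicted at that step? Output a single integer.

Step 0: ref 1 -> FAULT, frames=[1,-,-]
Step 1: ref 1 -> HIT, frames=[1,-,-]
Step 2: ref 1 -> HIT, frames=[1,-,-]
Step 3: ref 2 -> FAULT, frames=[1,2,-]
Step 4: ref 2 -> HIT, frames=[1,2,-]
Step 5: ref 1 -> HIT, frames=[1,2,-]
Step 6: ref 2 -> HIT, frames=[1,2,-]
Step 7: ref 2 -> HIT, frames=[1,2,-]
Step 8: ref 2 -> HIT, frames=[1,2,-]
Step 9: ref 4 -> FAULT, frames=[1,2,4]
Step 10: ref 5 -> FAULT, evict 1, frames=[5,2,4]
At step 10: evicted page 1

Answer: 1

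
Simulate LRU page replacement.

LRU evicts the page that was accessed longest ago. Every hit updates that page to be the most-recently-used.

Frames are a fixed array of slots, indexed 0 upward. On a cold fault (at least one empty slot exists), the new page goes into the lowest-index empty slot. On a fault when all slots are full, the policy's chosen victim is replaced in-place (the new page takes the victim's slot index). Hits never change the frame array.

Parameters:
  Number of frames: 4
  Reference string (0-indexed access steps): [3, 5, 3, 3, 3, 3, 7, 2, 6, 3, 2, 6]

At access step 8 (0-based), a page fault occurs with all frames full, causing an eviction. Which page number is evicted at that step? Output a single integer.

Step 0: ref 3 -> FAULT, frames=[3,-,-,-]
Step 1: ref 5 -> FAULT, frames=[3,5,-,-]
Step 2: ref 3 -> HIT, frames=[3,5,-,-]
Step 3: ref 3 -> HIT, frames=[3,5,-,-]
Step 4: ref 3 -> HIT, frames=[3,5,-,-]
Step 5: ref 3 -> HIT, frames=[3,5,-,-]
Step 6: ref 7 -> FAULT, frames=[3,5,7,-]
Step 7: ref 2 -> FAULT, frames=[3,5,7,2]
Step 8: ref 6 -> FAULT, evict 5, frames=[3,6,7,2]
At step 8: evicted page 5

Answer: 5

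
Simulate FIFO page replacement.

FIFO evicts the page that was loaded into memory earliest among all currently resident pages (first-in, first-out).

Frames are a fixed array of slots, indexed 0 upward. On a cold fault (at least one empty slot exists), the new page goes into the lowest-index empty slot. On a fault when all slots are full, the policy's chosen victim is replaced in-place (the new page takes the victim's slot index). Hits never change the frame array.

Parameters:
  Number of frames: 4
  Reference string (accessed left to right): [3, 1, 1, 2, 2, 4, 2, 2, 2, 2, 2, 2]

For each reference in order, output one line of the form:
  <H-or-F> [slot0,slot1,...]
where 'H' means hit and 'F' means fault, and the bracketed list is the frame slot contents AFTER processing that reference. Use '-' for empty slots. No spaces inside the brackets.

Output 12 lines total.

F [3,-,-,-]
F [3,1,-,-]
H [3,1,-,-]
F [3,1,2,-]
H [3,1,2,-]
F [3,1,2,4]
H [3,1,2,4]
H [3,1,2,4]
H [3,1,2,4]
H [3,1,2,4]
H [3,1,2,4]
H [3,1,2,4]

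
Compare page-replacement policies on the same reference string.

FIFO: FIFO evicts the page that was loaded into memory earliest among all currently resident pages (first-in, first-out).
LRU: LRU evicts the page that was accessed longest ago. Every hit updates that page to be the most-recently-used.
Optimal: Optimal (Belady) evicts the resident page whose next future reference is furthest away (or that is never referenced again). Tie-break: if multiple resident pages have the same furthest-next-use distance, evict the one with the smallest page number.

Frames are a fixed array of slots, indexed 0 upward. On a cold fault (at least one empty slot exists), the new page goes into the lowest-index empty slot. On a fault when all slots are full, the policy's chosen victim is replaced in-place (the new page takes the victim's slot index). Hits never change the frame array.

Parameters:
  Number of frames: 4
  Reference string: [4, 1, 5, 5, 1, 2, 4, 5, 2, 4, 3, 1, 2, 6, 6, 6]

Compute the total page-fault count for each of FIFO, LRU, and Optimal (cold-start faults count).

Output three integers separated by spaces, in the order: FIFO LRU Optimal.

Answer: 6 7 6

Derivation:
--- FIFO ---
  step 0: ref 4 -> FAULT, frames=[4,-,-,-] (faults so far: 1)
  step 1: ref 1 -> FAULT, frames=[4,1,-,-] (faults so far: 2)
  step 2: ref 5 -> FAULT, frames=[4,1,5,-] (faults so far: 3)
  step 3: ref 5 -> HIT, frames=[4,1,5,-] (faults so far: 3)
  step 4: ref 1 -> HIT, frames=[4,1,5,-] (faults so far: 3)
  step 5: ref 2 -> FAULT, frames=[4,1,5,2] (faults so far: 4)
  step 6: ref 4 -> HIT, frames=[4,1,5,2] (faults so far: 4)
  step 7: ref 5 -> HIT, frames=[4,1,5,2] (faults so far: 4)
  step 8: ref 2 -> HIT, frames=[4,1,5,2] (faults so far: 4)
  step 9: ref 4 -> HIT, frames=[4,1,5,2] (faults so far: 4)
  step 10: ref 3 -> FAULT, evict 4, frames=[3,1,5,2] (faults so far: 5)
  step 11: ref 1 -> HIT, frames=[3,1,5,2] (faults so far: 5)
  step 12: ref 2 -> HIT, frames=[3,1,5,2] (faults so far: 5)
  step 13: ref 6 -> FAULT, evict 1, frames=[3,6,5,2] (faults so far: 6)
  step 14: ref 6 -> HIT, frames=[3,6,5,2] (faults so far: 6)
  step 15: ref 6 -> HIT, frames=[3,6,5,2] (faults so far: 6)
  FIFO total faults: 6
--- LRU ---
  step 0: ref 4 -> FAULT, frames=[4,-,-,-] (faults so far: 1)
  step 1: ref 1 -> FAULT, frames=[4,1,-,-] (faults so far: 2)
  step 2: ref 5 -> FAULT, frames=[4,1,5,-] (faults so far: 3)
  step 3: ref 5 -> HIT, frames=[4,1,5,-] (faults so far: 3)
  step 4: ref 1 -> HIT, frames=[4,1,5,-] (faults so far: 3)
  step 5: ref 2 -> FAULT, frames=[4,1,5,2] (faults so far: 4)
  step 6: ref 4 -> HIT, frames=[4,1,5,2] (faults so far: 4)
  step 7: ref 5 -> HIT, frames=[4,1,5,2] (faults so far: 4)
  step 8: ref 2 -> HIT, frames=[4,1,5,2] (faults so far: 4)
  step 9: ref 4 -> HIT, frames=[4,1,5,2] (faults so far: 4)
  step 10: ref 3 -> FAULT, evict 1, frames=[4,3,5,2] (faults so far: 5)
  step 11: ref 1 -> FAULT, evict 5, frames=[4,3,1,2] (faults so far: 6)
  step 12: ref 2 -> HIT, frames=[4,3,1,2] (faults so far: 6)
  step 13: ref 6 -> FAULT, evict 4, frames=[6,3,1,2] (faults so far: 7)
  step 14: ref 6 -> HIT, frames=[6,3,1,2] (faults so far: 7)
  step 15: ref 6 -> HIT, frames=[6,3,1,2] (faults so far: 7)
  LRU total faults: 7
--- Optimal ---
  step 0: ref 4 -> FAULT, frames=[4,-,-,-] (faults so far: 1)
  step 1: ref 1 -> FAULT, frames=[4,1,-,-] (faults so far: 2)
  step 2: ref 5 -> FAULT, frames=[4,1,5,-] (faults so far: 3)
  step 3: ref 5 -> HIT, frames=[4,1,5,-] (faults so far: 3)
  step 4: ref 1 -> HIT, frames=[4,1,5,-] (faults so far: 3)
  step 5: ref 2 -> FAULT, frames=[4,1,5,2] (faults so far: 4)
  step 6: ref 4 -> HIT, frames=[4,1,5,2] (faults so far: 4)
  step 7: ref 5 -> HIT, frames=[4,1,5,2] (faults so far: 4)
  step 8: ref 2 -> HIT, frames=[4,1,5,2] (faults so far: 4)
  step 9: ref 4 -> HIT, frames=[4,1,5,2] (faults so far: 4)
  step 10: ref 3 -> FAULT, evict 4, frames=[3,1,5,2] (faults so far: 5)
  step 11: ref 1 -> HIT, frames=[3,1,5,2] (faults so far: 5)
  step 12: ref 2 -> HIT, frames=[3,1,5,2] (faults so far: 5)
  step 13: ref 6 -> FAULT, evict 1, frames=[3,6,5,2] (faults so far: 6)
  step 14: ref 6 -> HIT, frames=[3,6,5,2] (faults so far: 6)
  step 15: ref 6 -> HIT, frames=[3,6,5,2] (faults so far: 6)
  Optimal total faults: 6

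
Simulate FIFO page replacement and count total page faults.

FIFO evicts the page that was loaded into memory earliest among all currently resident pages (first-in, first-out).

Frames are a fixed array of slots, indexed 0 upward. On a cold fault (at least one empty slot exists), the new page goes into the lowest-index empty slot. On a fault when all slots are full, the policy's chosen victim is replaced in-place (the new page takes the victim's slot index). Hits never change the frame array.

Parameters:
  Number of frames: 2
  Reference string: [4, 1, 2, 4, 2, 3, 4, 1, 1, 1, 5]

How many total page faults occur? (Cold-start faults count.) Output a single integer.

Step 0: ref 4 → FAULT, frames=[4,-]
Step 1: ref 1 → FAULT, frames=[4,1]
Step 2: ref 2 → FAULT (evict 4), frames=[2,1]
Step 3: ref 4 → FAULT (evict 1), frames=[2,4]
Step 4: ref 2 → HIT, frames=[2,4]
Step 5: ref 3 → FAULT (evict 2), frames=[3,4]
Step 6: ref 4 → HIT, frames=[3,4]
Step 7: ref 1 → FAULT (evict 4), frames=[3,1]
Step 8: ref 1 → HIT, frames=[3,1]
Step 9: ref 1 → HIT, frames=[3,1]
Step 10: ref 5 → FAULT (evict 3), frames=[5,1]
Total faults: 7

Answer: 7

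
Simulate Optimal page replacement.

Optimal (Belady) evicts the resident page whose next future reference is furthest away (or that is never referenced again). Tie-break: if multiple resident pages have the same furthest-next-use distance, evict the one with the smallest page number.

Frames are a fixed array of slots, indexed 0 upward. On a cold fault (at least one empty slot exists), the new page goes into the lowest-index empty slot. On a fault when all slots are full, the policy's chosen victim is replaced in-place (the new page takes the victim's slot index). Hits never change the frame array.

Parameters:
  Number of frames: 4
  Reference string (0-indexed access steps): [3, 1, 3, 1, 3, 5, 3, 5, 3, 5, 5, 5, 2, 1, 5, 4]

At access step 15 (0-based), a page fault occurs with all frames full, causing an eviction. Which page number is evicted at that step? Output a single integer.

Answer: 1

Derivation:
Step 0: ref 3 -> FAULT, frames=[3,-,-,-]
Step 1: ref 1 -> FAULT, frames=[3,1,-,-]
Step 2: ref 3 -> HIT, frames=[3,1,-,-]
Step 3: ref 1 -> HIT, frames=[3,1,-,-]
Step 4: ref 3 -> HIT, frames=[3,1,-,-]
Step 5: ref 5 -> FAULT, frames=[3,1,5,-]
Step 6: ref 3 -> HIT, frames=[3,1,5,-]
Step 7: ref 5 -> HIT, frames=[3,1,5,-]
Step 8: ref 3 -> HIT, frames=[3,1,5,-]
Step 9: ref 5 -> HIT, frames=[3,1,5,-]
Step 10: ref 5 -> HIT, frames=[3,1,5,-]
Step 11: ref 5 -> HIT, frames=[3,1,5,-]
Step 12: ref 2 -> FAULT, frames=[3,1,5,2]
Step 13: ref 1 -> HIT, frames=[3,1,5,2]
Step 14: ref 5 -> HIT, frames=[3,1,5,2]
Step 15: ref 4 -> FAULT, evict 1, frames=[3,4,5,2]
At step 15: evicted page 1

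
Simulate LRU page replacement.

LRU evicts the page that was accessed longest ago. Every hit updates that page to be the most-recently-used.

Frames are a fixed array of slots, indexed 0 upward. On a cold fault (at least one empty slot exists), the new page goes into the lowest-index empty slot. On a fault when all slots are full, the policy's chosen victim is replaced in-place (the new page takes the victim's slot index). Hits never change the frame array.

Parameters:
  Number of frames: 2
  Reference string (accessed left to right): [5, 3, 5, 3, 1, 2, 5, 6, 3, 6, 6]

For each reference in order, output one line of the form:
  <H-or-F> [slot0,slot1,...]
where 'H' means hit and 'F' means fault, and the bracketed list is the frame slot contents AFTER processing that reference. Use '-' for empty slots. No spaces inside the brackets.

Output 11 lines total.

F [5,-]
F [5,3]
H [5,3]
H [5,3]
F [1,3]
F [1,2]
F [5,2]
F [5,6]
F [3,6]
H [3,6]
H [3,6]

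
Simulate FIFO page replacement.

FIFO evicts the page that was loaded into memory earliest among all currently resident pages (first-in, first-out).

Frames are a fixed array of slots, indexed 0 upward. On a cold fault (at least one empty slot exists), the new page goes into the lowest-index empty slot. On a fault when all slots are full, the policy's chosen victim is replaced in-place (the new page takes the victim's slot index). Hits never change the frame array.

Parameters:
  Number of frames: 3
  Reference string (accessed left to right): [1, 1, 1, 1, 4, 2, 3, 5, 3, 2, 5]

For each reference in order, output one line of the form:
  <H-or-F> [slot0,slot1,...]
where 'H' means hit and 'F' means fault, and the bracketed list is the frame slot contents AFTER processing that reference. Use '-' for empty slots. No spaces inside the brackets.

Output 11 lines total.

F [1,-,-]
H [1,-,-]
H [1,-,-]
H [1,-,-]
F [1,4,-]
F [1,4,2]
F [3,4,2]
F [3,5,2]
H [3,5,2]
H [3,5,2]
H [3,5,2]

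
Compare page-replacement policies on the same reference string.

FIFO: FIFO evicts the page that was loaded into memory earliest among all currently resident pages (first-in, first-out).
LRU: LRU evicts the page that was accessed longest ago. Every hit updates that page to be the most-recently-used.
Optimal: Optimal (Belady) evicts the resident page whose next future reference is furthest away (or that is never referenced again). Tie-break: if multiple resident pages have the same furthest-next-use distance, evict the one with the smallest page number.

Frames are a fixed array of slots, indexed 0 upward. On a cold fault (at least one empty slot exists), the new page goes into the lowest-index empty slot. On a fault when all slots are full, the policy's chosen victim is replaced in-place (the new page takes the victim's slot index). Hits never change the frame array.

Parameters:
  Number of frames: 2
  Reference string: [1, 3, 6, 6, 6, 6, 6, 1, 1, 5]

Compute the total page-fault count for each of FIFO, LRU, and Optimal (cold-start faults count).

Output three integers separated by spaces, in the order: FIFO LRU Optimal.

Answer: 5 5 4

Derivation:
--- FIFO ---
  step 0: ref 1 -> FAULT, frames=[1,-] (faults so far: 1)
  step 1: ref 3 -> FAULT, frames=[1,3] (faults so far: 2)
  step 2: ref 6 -> FAULT, evict 1, frames=[6,3] (faults so far: 3)
  step 3: ref 6 -> HIT, frames=[6,3] (faults so far: 3)
  step 4: ref 6 -> HIT, frames=[6,3] (faults so far: 3)
  step 5: ref 6 -> HIT, frames=[6,3] (faults so far: 3)
  step 6: ref 6 -> HIT, frames=[6,3] (faults so far: 3)
  step 7: ref 1 -> FAULT, evict 3, frames=[6,1] (faults so far: 4)
  step 8: ref 1 -> HIT, frames=[6,1] (faults so far: 4)
  step 9: ref 5 -> FAULT, evict 6, frames=[5,1] (faults so far: 5)
  FIFO total faults: 5
--- LRU ---
  step 0: ref 1 -> FAULT, frames=[1,-] (faults so far: 1)
  step 1: ref 3 -> FAULT, frames=[1,3] (faults so far: 2)
  step 2: ref 6 -> FAULT, evict 1, frames=[6,3] (faults so far: 3)
  step 3: ref 6 -> HIT, frames=[6,3] (faults so far: 3)
  step 4: ref 6 -> HIT, frames=[6,3] (faults so far: 3)
  step 5: ref 6 -> HIT, frames=[6,3] (faults so far: 3)
  step 6: ref 6 -> HIT, frames=[6,3] (faults so far: 3)
  step 7: ref 1 -> FAULT, evict 3, frames=[6,1] (faults so far: 4)
  step 8: ref 1 -> HIT, frames=[6,1] (faults so far: 4)
  step 9: ref 5 -> FAULT, evict 6, frames=[5,1] (faults so far: 5)
  LRU total faults: 5
--- Optimal ---
  step 0: ref 1 -> FAULT, frames=[1,-] (faults so far: 1)
  step 1: ref 3 -> FAULT, frames=[1,3] (faults so far: 2)
  step 2: ref 6 -> FAULT, evict 3, frames=[1,6] (faults so far: 3)
  step 3: ref 6 -> HIT, frames=[1,6] (faults so far: 3)
  step 4: ref 6 -> HIT, frames=[1,6] (faults so far: 3)
  step 5: ref 6 -> HIT, frames=[1,6] (faults so far: 3)
  step 6: ref 6 -> HIT, frames=[1,6] (faults so far: 3)
  step 7: ref 1 -> HIT, frames=[1,6] (faults so far: 3)
  step 8: ref 1 -> HIT, frames=[1,6] (faults so far: 3)
  step 9: ref 5 -> FAULT, evict 1, frames=[5,6] (faults so far: 4)
  Optimal total faults: 4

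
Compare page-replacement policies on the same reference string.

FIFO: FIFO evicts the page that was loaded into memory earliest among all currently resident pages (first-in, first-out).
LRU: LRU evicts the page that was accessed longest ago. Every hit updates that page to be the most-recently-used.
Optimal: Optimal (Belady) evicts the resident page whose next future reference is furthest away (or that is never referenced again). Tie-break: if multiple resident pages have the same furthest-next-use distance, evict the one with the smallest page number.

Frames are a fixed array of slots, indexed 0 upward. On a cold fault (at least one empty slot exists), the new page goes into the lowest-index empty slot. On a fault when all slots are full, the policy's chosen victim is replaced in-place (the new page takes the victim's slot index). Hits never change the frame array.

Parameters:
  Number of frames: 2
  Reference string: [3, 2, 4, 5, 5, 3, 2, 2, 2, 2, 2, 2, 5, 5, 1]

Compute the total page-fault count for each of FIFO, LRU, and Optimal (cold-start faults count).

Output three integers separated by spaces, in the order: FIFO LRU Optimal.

--- FIFO ---
  step 0: ref 3 -> FAULT, frames=[3,-] (faults so far: 1)
  step 1: ref 2 -> FAULT, frames=[3,2] (faults so far: 2)
  step 2: ref 4 -> FAULT, evict 3, frames=[4,2] (faults so far: 3)
  step 3: ref 5 -> FAULT, evict 2, frames=[4,5] (faults so far: 4)
  step 4: ref 5 -> HIT, frames=[4,5] (faults so far: 4)
  step 5: ref 3 -> FAULT, evict 4, frames=[3,5] (faults so far: 5)
  step 6: ref 2 -> FAULT, evict 5, frames=[3,2] (faults so far: 6)
  step 7: ref 2 -> HIT, frames=[3,2] (faults so far: 6)
  step 8: ref 2 -> HIT, frames=[3,2] (faults so far: 6)
  step 9: ref 2 -> HIT, frames=[3,2] (faults so far: 6)
  step 10: ref 2 -> HIT, frames=[3,2] (faults so far: 6)
  step 11: ref 2 -> HIT, frames=[3,2] (faults so far: 6)
  step 12: ref 5 -> FAULT, evict 3, frames=[5,2] (faults so far: 7)
  step 13: ref 5 -> HIT, frames=[5,2] (faults so far: 7)
  step 14: ref 1 -> FAULT, evict 2, frames=[5,1] (faults so far: 8)
  FIFO total faults: 8
--- LRU ---
  step 0: ref 3 -> FAULT, frames=[3,-] (faults so far: 1)
  step 1: ref 2 -> FAULT, frames=[3,2] (faults so far: 2)
  step 2: ref 4 -> FAULT, evict 3, frames=[4,2] (faults so far: 3)
  step 3: ref 5 -> FAULT, evict 2, frames=[4,5] (faults so far: 4)
  step 4: ref 5 -> HIT, frames=[4,5] (faults so far: 4)
  step 5: ref 3 -> FAULT, evict 4, frames=[3,5] (faults so far: 5)
  step 6: ref 2 -> FAULT, evict 5, frames=[3,2] (faults so far: 6)
  step 7: ref 2 -> HIT, frames=[3,2] (faults so far: 6)
  step 8: ref 2 -> HIT, frames=[3,2] (faults so far: 6)
  step 9: ref 2 -> HIT, frames=[3,2] (faults so far: 6)
  step 10: ref 2 -> HIT, frames=[3,2] (faults so far: 6)
  step 11: ref 2 -> HIT, frames=[3,2] (faults so far: 6)
  step 12: ref 5 -> FAULT, evict 3, frames=[5,2] (faults so far: 7)
  step 13: ref 5 -> HIT, frames=[5,2] (faults so far: 7)
  step 14: ref 1 -> FAULT, evict 2, frames=[5,1] (faults so far: 8)
  LRU total faults: 8
--- Optimal ---
  step 0: ref 3 -> FAULT, frames=[3,-] (faults so far: 1)
  step 1: ref 2 -> FAULT, frames=[3,2] (faults so far: 2)
  step 2: ref 4 -> FAULT, evict 2, frames=[3,4] (faults so far: 3)
  step 3: ref 5 -> FAULT, evict 4, frames=[3,5] (faults so far: 4)
  step 4: ref 5 -> HIT, frames=[3,5] (faults so far: 4)
  step 5: ref 3 -> HIT, frames=[3,5] (faults so far: 4)
  step 6: ref 2 -> FAULT, evict 3, frames=[2,5] (faults so far: 5)
  step 7: ref 2 -> HIT, frames=[2,5] (faults so far: 5)
  step 8: ref 2 -> HIT, frames=[2,5] (faults so far: 5)
  step 9: ref 2 -> HIT, frames=[2,5] (faults so far: 5)
  step 10: ref 2 -> HIT, frames=[2,5] (faults so far: 5)
  step 11: ref 2 -> HIT, frames=[2,5] (faults so far: 5)
  step 12: ref 5 -> HIT, frames=[2,5] (faults so far: 5)
  step 13: ref 5 -> HIT, frames=[2,5] (faults so far: 5)
  step 14: ref 1 -> FAULT, evict 2, frames=[1,5] (faults so far: 6)
  Optimal total faults: 6

Answer: 8 8 6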